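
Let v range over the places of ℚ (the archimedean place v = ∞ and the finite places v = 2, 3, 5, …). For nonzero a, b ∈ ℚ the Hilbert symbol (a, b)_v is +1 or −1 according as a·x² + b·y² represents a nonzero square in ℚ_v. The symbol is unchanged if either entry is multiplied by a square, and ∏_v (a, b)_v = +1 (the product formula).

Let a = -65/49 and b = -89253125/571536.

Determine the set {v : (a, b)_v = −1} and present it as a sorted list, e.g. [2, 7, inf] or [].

[2, 5, 13, inf]

Mod squares: a ≡ -65, b ≡ -5. Check v ∈ {∞, 2, 3, 5, 7, 13}.
v=5: a=5^1·(≡3), b=5^5·(≡4) mod 5; (3|5)=-1, (4|5)=+1; (−1)^{1·5·2}·(-1)^5·(+1)^1 = -1.
v=13: a=13^1·(≡6), b=13^4·(≡2) mod 13; (6|13)=-1, (2|13)=-1; (−1)^{1·4·6}·(-1)^4·(-1)^1 = -1.
v=2: v_2(a)=0, v_2(b)=-4; units ≡ 7, 3 (mod 8); ε·ε+αω+βω = 1·1+0·1+-4·0 ≡ 1  ⇒  (a,b)_2 = -1.
v=∞: -65 < 0 and -5 < 0  ⇒  (a,b)_∞ = -1.
v=3: a=3^0·(≡1), b=3^-6·(≡1) mod 3; (1|3)=+1, (1|3)=+1; (−1)^{0·-6·1}·(+1)^-6·(+1)^0 = +1.
v=7: a=7^-2·(≡5), b=7^-2·(≡2) mod 7; (5|7)=-1, (2|7)=+1; (−1)^{-2·-2·3}·(-1)^-2·(+1)^-2 = +1.
(-65, -5 / ℚ) ramifies at {2, 5, 13, ∞}: a division algebra.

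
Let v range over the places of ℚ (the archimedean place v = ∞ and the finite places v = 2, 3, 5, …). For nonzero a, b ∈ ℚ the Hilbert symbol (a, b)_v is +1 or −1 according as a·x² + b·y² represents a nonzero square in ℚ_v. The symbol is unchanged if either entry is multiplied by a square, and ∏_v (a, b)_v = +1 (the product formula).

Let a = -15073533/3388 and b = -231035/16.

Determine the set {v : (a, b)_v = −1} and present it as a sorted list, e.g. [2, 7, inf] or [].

(a, b) ≡ (-144739, -4715) mod (ℚ^×)²; places V = {2, 3, 5, 7, 11, 23, 29, 31, 41, ∞}.
(a,b)_11: α=-2, u≡7; β=0, v≡4 (mod 11); (7|11)=-1, (4|11)=+1; sign (−1)^0·-1^0·+1^-2 = +1.
(a,b)_23: α=1, u≡2; β=1, v≡9 (mod 23); (2|23)=+1, (9|23)=+1; sign (−1)^1·+1^1·+1^1 = -1.
(a,b)_31: α=1, u≡6; β=0, v≡16 (mod 31); (6|31)=-1, (16|31)=+1; sign (−1)^0·-1^0·+1^1 = +1.
(a,b)_41: α=0, u≡25; β=1, v≡4 (mod 41); (25|41)=+1, (4|41)=+1; sign (−1)^0·+1^1·+1^0 = +1.
(a,b)_5: α=0, u≡4; β=1, v≡3 (mod 5); (4|5)=+1, (3|5)=-1; sign (−1)^0·+1^1·-1^0 = +1.
(a,b)_2: α=-2, β=-4; u≡5, v≡5 (mod 8); ε(u)ε(v)=0·0, αω(v)=-2·1, βω(u)=-4·1; sum ≡ 0  ⇒  +1.
(a,b)_3: α=6, u≡2; β=0, v≡1 (mod 3); (2|3)=-1, (1|3)=+1; sign (−1)^0·-1^0·+1^6 = +1.
(a,b)_∞: sgn(-144739)=−, sgn(-4715)=−, so -1.
(a,b)_29: α=1, u≡2; β=0, v≡15 (mod 29); (2|29)=-1, (15|29)=-1; sign (−1)^0·-1^0·-1^1 = -1.
(a,b)_7: α=-1, u≡1; β=2, v≡5 (mod 7); (1|7)=+1, (5|7)=-1; sign (−1)^0·+1^2·-1^-1 = -1.
|Ram(-144739, -4715)| = 4, even; anisotropic at {7, 23, 29, ∞}.

[7, 23, 29, inf]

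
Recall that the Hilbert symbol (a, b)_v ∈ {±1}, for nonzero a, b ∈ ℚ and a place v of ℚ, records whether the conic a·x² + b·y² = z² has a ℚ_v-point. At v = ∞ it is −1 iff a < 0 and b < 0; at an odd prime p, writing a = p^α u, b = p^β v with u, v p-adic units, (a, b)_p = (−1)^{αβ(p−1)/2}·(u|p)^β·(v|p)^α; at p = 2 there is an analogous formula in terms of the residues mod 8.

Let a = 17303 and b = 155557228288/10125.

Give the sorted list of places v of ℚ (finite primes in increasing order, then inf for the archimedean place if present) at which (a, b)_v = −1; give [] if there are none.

[2, 5, 7, 11]

Mod squares: a ≡ 143, b ≡ 35. Check v ∈ {∞, 2, 3, 5, 7, 11, 13}.
v=13: a=13^1·(≡5), b=13^0·(≡3) mod 13; (5|13)=-1, (3|13)=+1; (−1)^{1·0·6}·(-1)^0·(+1)^1 = +1.
v=3: a=3^0·(≡2), b=3^-4·(≡2) mod 3; (2|3)=-1, (2|3)=-1; (−1)^{0·-4·1}·(-1)^-4·(-1)^0 = +1.
v=11: a=11^3·(≡2), b=11^6·(≡10) mod 11; (2|11)=-1, (10|11)=-1; (−1)^{3·6·5}·(-1)^6·(-1)^3 = -1.
v=7: a=7^0·(≡6), b=7^3·(≡6) mod 7; (6|7)=-1, (6|7)=-1; (−1)^{0·3·3}·(-1)^3·(-1)^0 = -1.
v=5: a=5^0·(≡3), b=5^-3·(≡3) mod 5; (3|5)=-1, (3|5)=-1; (−1)^{0·-3·2}·(-1)^-3·(-1)^0 = -1.
v=2: v_2(a)=0, v_2(b)=8; units ≡ 7, 3 (mod 8); ε·ε+αω+βω = 1·1+0·1+8·0 ≡ 1  ⇒  (a,b)_2 = -1.
v=∞: 143 > 0 and 35 > 0  ⇒  (a,b)_∞ = +1.
|Ram(143, 35)| = 4, even; anisotropic at {2, 5, 7, 11}.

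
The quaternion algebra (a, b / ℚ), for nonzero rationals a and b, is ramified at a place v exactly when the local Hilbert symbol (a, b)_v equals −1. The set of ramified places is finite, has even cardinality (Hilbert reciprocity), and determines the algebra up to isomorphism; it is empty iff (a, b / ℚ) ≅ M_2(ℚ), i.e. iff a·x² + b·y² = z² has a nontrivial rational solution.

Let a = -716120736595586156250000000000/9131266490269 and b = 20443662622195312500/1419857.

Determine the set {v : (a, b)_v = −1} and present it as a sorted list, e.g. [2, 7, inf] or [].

(a, b) ≡ (-2860165, 85085) mod (ℚ^×)²; places V = {2, 3, 5, 7, 11, 13, 17, 19, 23, ∞}.
(a,b)_17: α=-9, u≡2; β=-5, v≡5 (mod 17); (2|17)=+1, (5|17)=-1; sign (−1)^0·+1^-5·-1^-9 = -1.
(a,b)_∞: sgn(-2860165)=−, sgn(85085)=+, so +1.
(a,b)_19: α=1, u≡12; β=2, v≡13 (mod 19); (12|19)=-1, (13|19)=-1; sign (−1)^0·-1^2·-1^1 = -1.
(a,b)_11: α=-1, u≡3; β=1, v≡2 (mod 11); (3|11)=+1, (2|11)=-1; sign (−1)^1·+1^1·-1^-1 = +1.
(a,b)_7: α=-1, u≡1; β=1, v≡6 (mod 7); (1|7)=+1, (6|7)=-1; sign (−1)^1·+1^1·-1^-1 = +1.
(a,b)_2: α=10, β=2; u≡3, v≡5 (mod 8); ε(u)ε(v)=1·0, αω(v)=10·1, βω(u)=2·1; sum ≡ 0  ⇒  +1.
(a,b)_3: α=8, u≡2; β=4, v≡2 (mod 3); (2|3)=-1, (2|3)=-1; sign (−1)^0·-1^4·-1^8 = +1.
(a,b)_5: α=15, u≡3; β=9, v≡2 (mod 5); (3|5)=-1, (2|5)=-1; sign (−1)^0·-1^9·-1^15 = +1.
(a,b)_13: α=4, u≡10; β=3, v≡6 (mod 13); (10|13)=+1, (6|13)=-1; sign (−1)^0·+1^3·-1^4 = +1.
(a,b)_23: α=5, u≡1; β=2, v≡9 (mod 23); (1|23)=+1, (9|23)=+1; sign (−1)^0·+1^2·+1^5 = +1.
(-2860165, 85085 / ℚ) ramifies at {17, 19}: a division algebra.

[17, 19]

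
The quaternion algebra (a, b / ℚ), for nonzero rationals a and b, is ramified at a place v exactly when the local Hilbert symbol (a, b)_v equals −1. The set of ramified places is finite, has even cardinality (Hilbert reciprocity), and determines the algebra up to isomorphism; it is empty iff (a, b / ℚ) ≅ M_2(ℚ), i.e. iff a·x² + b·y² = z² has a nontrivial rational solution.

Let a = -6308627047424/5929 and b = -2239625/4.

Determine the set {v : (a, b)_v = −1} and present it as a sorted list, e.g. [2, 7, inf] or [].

[2, 13, 17, 23, 47, inf]

Mod squares: a ≡ -17065841, b ≡ -89585. Check v ∈ {∞, 2, 5, 7, 11, 13, 17, 19, 23, 31, 41, 47, 53}.
v=7: a=7^-2·(≡6), b=7^0·(≡1) mod 7; (6|7)=-1, (1|7)=+1; (−1)^{-2·0·3}·(-1)^0·(+1)^-2 = +1.
v=19: a=19^2·(≡6), b=19^1·(≡5) mod 19; (6|19)=+1, (5|19)=+1; (−1)^{2·1·9}·(+1)^1·(+1)^2 = +1.
v=5: a=5^0·(≡4), b=5^3·(≡2) mod 5; (4|5)=+1, (2|5)=-1; (−1)^{0·3·2}·(+1)^3·(-1)^0 = +1.
v=11: a=11^-2·(≡7), b=11^0·(≡2) mod 11; (7|11)=-1, (2|11)=-1; (−1)^{-2·0·5}·(-1)^0·(-1)^-2 = +1.
v=∞: -17065841 < 0 and -89585 < 0  ⇒  (a,b)_∞ = -1.
v=2: v_2(a)=10, v_2(b)=-2; units ≡ 7, 7 (mod 8); ε·ε+αω+βω = 1·1+10·0+-2·0 ≡ 1  ⇒  (a,b)_2 = -1.
v=41: a=41^0·(≡21), b=41^1·(≡7) mod 41; (21|41)=+1, (7|41)=-1; (−1)^{0·1·20}·(+1)^1·(-1)^0 = +1.
v=53: a=53^1·(≡26), b=53^0·(≡52) mod 53; (26|53)=-1, (52|53)=+1; (−1)^{1·0·26}·(-1)^0·(+1)^1 = +1.
v=17: a=17^1·(≡7), b=17^0·(≡10) mod 17; (7|17)=-1, (10|17)=-1; (−1)^{1·0·8}·(-1)^0·(-1)^1 = -1.
v=23: a=23^0·(≡17), b=23^1·(≡19) mod 23; (17|23)=-1, (19|23)=-1; (−1)^{0·1·11}·(-1)^1·(-1)^0 = -1.
v=47: a=47^1·(≡11), b=47^0·(≡40) mod 47; (11|47)=-1, (40|47)=-1; (−1)^{1·0·23}·(-1)^0·(-1)^1 = -1.
v=31: a=31^1·(≡14), b=31^0·(≡8) mod 31; (14|31)=+1, (8|31)=+1; (−1)^{1·0·15}·(+1)^0·(+1)^1 = +1.
v=13: a=13^1·(≡3), b=13^0·(≡7) mod 13; (3|13)=+1, (7|13)=-1; (−1)^{1·0·6}·(+1)^0·(-1)^1 = -1.
Ram(-17065841, -89585) = {2, 13, 17, 23, 47, ∞}; no ℚ_2-point on the conic.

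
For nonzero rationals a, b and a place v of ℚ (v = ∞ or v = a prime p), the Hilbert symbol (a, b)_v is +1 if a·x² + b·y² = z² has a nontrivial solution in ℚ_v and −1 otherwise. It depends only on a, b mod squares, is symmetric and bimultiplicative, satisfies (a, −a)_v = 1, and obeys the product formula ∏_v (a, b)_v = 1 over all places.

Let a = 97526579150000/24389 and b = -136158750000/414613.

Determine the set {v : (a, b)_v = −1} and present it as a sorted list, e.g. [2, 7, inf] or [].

[5, 11, 13, 19]

Mod squares: a ≡ 697015, b ≡ -608855. Check v ∈ {∞, 2, 3, 5, 7, 11, 13, 17, 19, 23, 29}.
v=17: a=17^0·(≡9), b=17^-1·(≡15) mod 17; (9|17)=+1, (15|17)=+1; (−1)^{0·-1·8}·(+1)^-1·(+1)^0 = +1.
v=3: a=3^0·(≡1), b=3^2·(≡1) mod 3; (1|3)=+1, (1|3)=+1; (−1)^{0·2·1}·(+1)^2·(+1)^0 = +1.
v=2: v_2(a)=4, v_2(b)=4; units ≡ 7, 1 (mod 8); ε·ε+αω+βω = 1·0+4·0+4·0 ≡ 0  ⇒  (a,b)_2 = +1.
v=∞: 697015 > 0 and -608855 < 0  ⇒  (a,b)_∞ = +1.
v=7: a=7^4·(≡2), b=7^2·(≡3) mod 7; (2|7)=+1, (3|7)=-1; (−1)^{4·2·3}·(+1)^2·(-1)^4 = +1.
v=19: a=19^1·(≡18), b=19^1·(≡10) mod 19; (18|19)=-1, (10|19)=-1; (−1)^{1·1·9}·(-1)^1·(-1)^1 = -1.
v=11: a=11^1·(≡9), b=11^0·(≡2) mod 11; (9|11)=+1, (2|11)=-1; (−1)^{1·0·5}·(+1)^0·(-1)^1 = -1.
v=5: a=5^5·(≡2), b=5^7·(≡1) mod 5; (2|5)=-1, (1|5)=+1; (−1)^{5·7·2}·(-1)^7·(+1)^5 = -1.
v=29: a=29^-3·(≡1), b=29^-3·(≡25) mod 29; (1|29)=+1, (25|29)=+1; (−1)^{-3·-3·14}·(+1)^-3·(+1)^-3 = +1.
v=13: a=13^2·(≡11), b=13^1·(≡10) mod 13; (11|13)=-1, (10|13)=+1; (−1)^{2·1·6}·(-1)^1·(+1)^2 = -1.
v=23: a=23^1·(≡14), b=23^0·(≡12) mod 23; (14|23)=-1, (12|23)=+1; (−1)^{1·0·11}·(-1)^0·(+1)^1 = +1.
|Ram(697015, -608855)| = 4, even; anisotropic at {5, 11, 13, 19}.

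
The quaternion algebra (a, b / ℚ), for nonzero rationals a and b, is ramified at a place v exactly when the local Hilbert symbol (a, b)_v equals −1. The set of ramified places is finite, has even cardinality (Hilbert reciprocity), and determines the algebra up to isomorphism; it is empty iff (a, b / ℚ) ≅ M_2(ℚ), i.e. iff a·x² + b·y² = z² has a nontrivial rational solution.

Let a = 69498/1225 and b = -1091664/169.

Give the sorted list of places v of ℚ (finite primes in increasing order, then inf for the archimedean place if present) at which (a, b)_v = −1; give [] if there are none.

(a, b) ≡ (858, -21) mod (ℚ^×)²; places V = {2, 3, 5, 7, 11, 13, 19, ∞}.
(a,b)_2: α=1, β=4; u≡5, v≡3 (mod 8); ε(u)ε(v)=0·1, αω(v)=1·1, βω(u)=4·1; sum ≡ 1  ⇒  -1.
(a,b)_11: α=1, u≡1; β=0, v≡5 (mod 11); (1|11)=+1, (5|11)=+1; sign (−1)^0·+1^0·+1^1 = +1.
(a,b)_19: α=0, u≡8; β=2, v≡11 (mod 19); (8|19)=-1, (11|19)=+1; sign (−1)^0·-1^2·+1^0 = +1.
(a,b)_3: α=5, u≡1; β=3, v≡2 (mod 3); (1|3)=+1, (2|3)=-1; sign (−1)^1·+1^3·-1^5 = +1.
(a,b)_5: α=-2, u≡2; β=0, v≡4 (mod 5); (2|5)=-1, (4|5)=+1; sign (−1)^0·-1^0·+1^-2 = +1.
(a,b)_7: α=-2, u≡4; β=1, v≡1 (mod 7); (4|7)=+1, (1|7)=+1; sign (−1)^0·+1^1·+1^-2 = +1.
(a,b)_∞: sgn(858)=+, sgn(-21)=−, so +1.
(a,b)_13: α=1, u≡1; β=-2, v≡11 (mod 13); (1|13)=+1, (11|13)=-1; sign (−1)^0·+1^-2·-1^1 = -1.
(858, -21 / ℚ) ramifies at {2, 13}: a division algebra.

[2, 13]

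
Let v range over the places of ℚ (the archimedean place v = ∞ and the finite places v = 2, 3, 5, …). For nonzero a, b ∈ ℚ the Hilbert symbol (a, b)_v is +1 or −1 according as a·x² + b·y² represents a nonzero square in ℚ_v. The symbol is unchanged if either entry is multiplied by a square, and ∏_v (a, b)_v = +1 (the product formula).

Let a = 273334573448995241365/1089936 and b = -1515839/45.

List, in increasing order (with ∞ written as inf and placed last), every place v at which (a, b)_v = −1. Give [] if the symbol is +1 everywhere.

Mod squares: a ≡ 85, b ≡ -20995. Check v ∈ {∞, 2, 3, 5, 7, 13, 17, 19, 29}.
v=13: a=13^6·(≡8), b=13^1·(≡12) mod 13; (8|13)=-1, (12|13)=+1; (−1)^{6·1·6}·(-1)^1·(+1)^6 = -1.
v=17: a=17^3·(≡3), b=17^1·(≡6) mod 17; (3|17)=-1, (6|17)=-1; (−1)^{3·1·8}·(-1)^1·(-1)^3 = +1.
v=∞: 85 > 0 and -20995 < 0  ⇒  (a,b)_∞ = +1.
v=19: a=19^6·(≡5), b=19^3·(≡1) mod 19; (5|19)=+1, (1|19)=+1; (−1)^{6·3·9}·(+1)^3·(+1)^6 = +1.
v=5: a=5^1·(≡3), b=5^-1·(≡4) mod 5; (3|5)=-1, (4|5)=+1; (−1)^{1·-1·2}·(-1)^-1·(+1)^1 = -1.
v=3: a=3^-4·(≡1), b=3^-2·(≡2) mod 3; (1|3)=+1, (2|3)=-1; (−1)^{-4·-2·1}·(+1)^-2·(-1)^-4 = +1.
v=2: v_2(a)=-4, v_2(b)=0; units ≡ 5, 5 (mod 8); ε·ε+αω+βω = 0·0+-4·1+0·1 ≡ 0  ⇒  (a,b)_2 = +1.
v=7: a=7^2·(≡2), b=7^0·(≡6) mod 7; (2|7)=+1, (6|7)=-1; (−1)^{2·0·3}·(+1)^0·(-1)^2 = +1.
v=29: a=29^-2·(≡10), b=29^0·(≡23) mod 29; (10|29)=-1, (23|29)=+1; (−1)^{-2·0·14}·(-1)^0·(+1)^-2 = +1.
|Ram(85, -20995)| = 2, even; anisotropic at {5, 13}.

[5, 13]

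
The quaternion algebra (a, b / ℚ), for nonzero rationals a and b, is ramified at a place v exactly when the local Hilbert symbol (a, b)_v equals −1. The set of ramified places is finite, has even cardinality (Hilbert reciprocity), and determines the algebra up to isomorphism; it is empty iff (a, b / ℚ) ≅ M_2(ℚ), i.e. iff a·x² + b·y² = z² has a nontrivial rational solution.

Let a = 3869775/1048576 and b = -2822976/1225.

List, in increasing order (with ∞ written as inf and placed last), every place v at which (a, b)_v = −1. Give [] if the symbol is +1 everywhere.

[2, 29]

Mod squares: a ≡ 39, b ≡ -29. Check v ∈ {∞, 2, 3, 5, 7, 13, 29}.
v=∞: 39 > 0 and -29 < 0  ⇒  (a,b)_∞ = +1.
v=13: a=13^1·(≡3), b=13^2·(≡9) mod 13; (3|13)=+1, (9|13)=+1; (−1)^{1·2·6}·(+1)^2·(+1)^1 = +1.
v=5: a=5^2·(≡1), b=5^-2·(≡1) mod 5; (1|5)=+1, (1|5)=+1; (−1)^{2·-2·2}·(+1)^-2·(+1)^2 = +1.
v=3: a=3^5·(≡1), b=3^2·(≡1) mod 3; (1|3)=+1, (1|3)=+1; (−1)^{5·2·1}·(+1)^2·(+1)^5 = +1.
v=7: a=7^2·(≡2), b=7^-2·(≡3) mod 7; (2|7)=+1, (3|7)=-1; (−1)^{2·-2·3}·(+1)^-2·(-1)^2 = +1.
v=2: v_2(a)=-20, v_2(b)=6; units ≡ 7, 3 (mod 8); ε·ε+αω+βω = 1·1+-20·1+6·0 ≡ 1  ⇒  (a,b)_2 = -1.
v=29: a=29^0·(≡12), b=29^1·(≡22) mod 29; (12|29)=-1, (22|29)=+1; (−1)^{0·1·14}·(-1)^1·(+1)^0 = -1.
Ram(39, -29) = {2, 29}; no ℚ_2-point on the conic.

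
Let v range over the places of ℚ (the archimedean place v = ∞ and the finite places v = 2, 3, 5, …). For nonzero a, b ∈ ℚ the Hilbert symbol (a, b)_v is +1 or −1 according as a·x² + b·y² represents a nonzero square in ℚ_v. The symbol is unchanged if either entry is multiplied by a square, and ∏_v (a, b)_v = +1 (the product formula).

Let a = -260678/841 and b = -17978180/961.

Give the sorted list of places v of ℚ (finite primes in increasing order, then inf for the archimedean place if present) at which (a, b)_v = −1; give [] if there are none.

(a, b) ≡ (-902, -37145) mod (ℚ^×)²; places V = {2, 5, 11, 17, 19, 23, 29, 31, 41, ∞}.
(a,b)_41: α=1, u≡35; β=0, v≡36 (mod 41); (35|41)=-1, (36|41)=+1; sign (−1)^0·-1^0·+1^1 = +1.
(a,b)_∞: sgn(-902)=−, sgn(-37145)=−, so -1.
(a,b)_11: α=1, u≡8; β=2, v≡2 (mod 11); (8|11)=-1, (2|11)=-1; sign (−1)^0·-1^2·-1^1 = -1.
(a,b)_23: α=0, u≡18; β=1, v≡1 (mod 23); (18|23)=+1, (1|23)=+1; sign (−1)^0·+1^1·+1^0 = +1.
(a,b)_29: α=-2, u≡3; β=0, v≡20 (mod 29); (3|29)=-1, (20|29)=+1; sign (−1)^0·-1^0·+1^-2 = +1.
(a,b)_5: α=0, u≡2; β=1, v≡4 (mod 5); (2|5)=-1, (4|5)=+1; sign (−1)^0·-1^1·+1^0 = -1.
(a,b)_31: α=0, u≡8; β=-2, v≡22 (mod 31); (8|31)=+1, (22|31)=-1; sign (−1)^0·+1^-2·-1^0 = +1.
(a,b)_19: α=0, u≡8; β=1, v≡12 (mod 19); (8|19)=-1, (12|19)=-1; sign (−1)^0·-1^1·-1^0 = -1.
(a,b)_2: α=1, β=2; u≡5, v≡7 (mod 8); ε(u)ε(v)=0·1, αω(v)=1·0, βω(u)=2·1; sum ≡ 0  ⇒  +1.
(a,b)_17: α=2, u≡2; β=1, v≡9 (mod 17); (2|17)=+1, (9|17)=+1; sign (−1)^0·+1^1·+1^2 = +1.
(-902, -37145 / ℚ) ramifies at {5, 11, 19, ∞}: a division algebra.

[5, 11, 19, inf]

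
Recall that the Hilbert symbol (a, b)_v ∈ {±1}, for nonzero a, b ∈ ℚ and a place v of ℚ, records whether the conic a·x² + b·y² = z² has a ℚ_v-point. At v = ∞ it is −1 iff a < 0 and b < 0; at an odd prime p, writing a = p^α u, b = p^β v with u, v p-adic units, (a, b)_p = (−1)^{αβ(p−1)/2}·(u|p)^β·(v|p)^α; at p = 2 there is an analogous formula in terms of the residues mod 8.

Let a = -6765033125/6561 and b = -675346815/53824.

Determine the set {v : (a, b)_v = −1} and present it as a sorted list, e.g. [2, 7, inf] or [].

Mod squares: a ≡ -10824053, b ≡ -49335. Check v ∈ {∞, 2, 3, 5, 11, 13, 17, 19, 23, 29, 31, 47}.
v=2: v_2(a)=0, v_2(b)=-6; units ≡ 3, 1 (mod 8); ε·ε+αω+βω = 1·0+0·0+-6·1 ≡ 0  ⇒  (a,b)_2 = +1.
v=29: a=29^0·(≡7), b=29^-2·(≡28) mod 29; (7|29)=+1, (28|29)=+1; (−1)^{0·-2·14}·(+1)^-2·(+1)^0 = +1.
v=11: a=11^0·(≡8), b=11^1·(≡4) mod 11; (8|11)=-1, (4|11)=+1; (−1)^{0·1·5}·(-1)^1·(+1)^0 = -1.
v=17: a=17^1·(≡2), b=17^0·(≡15) mod 17; (2|17)=+1, (15|17)=+1; (−1)^{1·0·8}·(+1)^0·(+1)^1 = +1.
v=∞: -10824053 < 0 and -49335 < 0  ⇒  (a,b)_∞ = -1.
v=47: a=47^1·(≡24), b=47^0·(≡20) mod 47; (24|47)=+1, (20|47)=-1; (−1)^{1·0·23}·(+1)^0·(-1)^1 = -1.
v=5: a=5^4·(≡2), b=5^1·(≡3) mod 5; (2|5)=-1, (3|5)=-1; (−1)^{4·1·2}·(-1)^1·(-1)^4 = -1.
v=3: a=3^-8·(≡1), b=3^5·(≡1) mod 3; (1|3)=+1, (1|3)=+1; (−1)^{-8·5·1}·(+1)^5·(+1)^-8 = +1.
v=13: a=13^0·(≡8), b=13^3·(≡4) mod 13; (8|13)=-1, (4|13)=+1; (−1)^{0·3·6}·(-1)^3·(+1)^0 = -1.
v=19: a=19^1·(≡16), b=19^0·(≡14) mod 19; (16|19)=+1, (14|19)=-1; (−1)^{1·0·9}·(+1)^0·(-1)^1 = -1.
v=23: a=23^1·(≡10), b=23^1·(≡17) mod 23; (10|23)=-1, (17|23)=-1; (−1)^{1·1·11}·(-1)^1·(-1)^1 = -1.
v=31: a=31^1·(≡13), b=31^0·(≡15) mod 31; (13|31)=-1, (15|31)=-1; (−1)^{1·0·15}·(-1)^0·(-1)^1 = -1.
|Ram(-10824053, -49335)| = 8, even; anisotropic at {5, 11, 13, 19, 23, 31, 47, ∞}.

[5, 11, 13, 19, 23, 31, 47, inf]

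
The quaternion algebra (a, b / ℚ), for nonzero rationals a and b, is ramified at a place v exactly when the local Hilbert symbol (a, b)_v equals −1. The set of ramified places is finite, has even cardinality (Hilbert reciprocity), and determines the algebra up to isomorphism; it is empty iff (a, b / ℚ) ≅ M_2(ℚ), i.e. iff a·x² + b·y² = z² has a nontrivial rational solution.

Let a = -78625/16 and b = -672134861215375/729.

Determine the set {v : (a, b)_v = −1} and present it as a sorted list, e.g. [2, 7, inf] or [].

Mod squares: a ≡ -3145, b ≡ -235135. Check v ∈ {∞, 2, 3, 5, 17, 31, 37, 41}.
v=37: a=37^1·(≡36), b=37^3·(≡27) mod 37; (36|37)=+1, (27|37)=+1; (−1)^{1·3·18}·(+1)^3·(+1)^1 = +1.
v=∞: -3145 < 0 and -235135 < 0  ⇒  (a,b)_∞ = -1.
v=41: a=41^0·(≡29), b=41^1·(≡4) mod 41; (29|41)=-1, (4|41)=+1; (−1)^{0·1·20}·(-1)^1·(+1)^0 = -1.
v=5: a=5^3·(≡1), b=5^3·(≡3) mod 5; (1|5)=+1, (3|5)=-1; (−1)^{3·3·2}·(+1)^3·(-1)^3 = -1.
v=3: a=3^0·(≡2), b=3^-6·(≡2) mod 3; (2|3)=-1, (2|3)=-1; (−1)^{0·-6·1}·(-1)^-6·(-1)^0 = +1.
v=17: a=17^1·(≡1), b=17^4·(≡16) mod 17; (1|17)=+1, (16|17)=+1; (−1)^{1·4·8}·(+1)^4·(+1)^1 = +1.
v=31: a=31^0·(≡13), b=31^1·(≡16) mod 31; (13|31)=-1, (16|31)=+1; (−1)^{0·1·15}·(-1)^1·(+1)^0 = -1.
v=2: v_2(a)=-4, v_2(b)=0; units ≡ 7, 1 (mod 8); ε·ε+αω+βω = 1·0+-4·0+0·0 ≡ 0  ⇒  (a,b)_2 = +1.
(-3145, -235135 / ℚ) ramifies at {5, 31, 41, ∞}: a division algebra.

[5, 31, 41, inf]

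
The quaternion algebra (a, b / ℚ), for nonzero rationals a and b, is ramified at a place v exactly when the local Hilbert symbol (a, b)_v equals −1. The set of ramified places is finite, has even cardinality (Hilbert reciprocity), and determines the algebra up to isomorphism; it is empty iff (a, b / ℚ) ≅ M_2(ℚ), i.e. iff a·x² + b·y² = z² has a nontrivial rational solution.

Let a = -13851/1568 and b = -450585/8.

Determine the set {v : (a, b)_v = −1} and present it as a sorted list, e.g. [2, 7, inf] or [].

[2, 5, 31, inf]

Mod squares: a ≡ -38, b ≡ -100130. Check v ∈ {∞, 2, 3, 5, 7, 17, 19, 31}.
v=3: a=3^6·(≡1), b=3^2·(≡1) mod 3; (1|3)=+1, (1|3)=+1; (−1)^{6·2·1}·(+1)^2·(+1)^6 = +1.
v=31: a=31^0·(≡21), b=31^1·(≡16) mod 31; (21|31)=-1, (16|31)=+1; (−1)^{0·1·15}·(-1)^1·(+1)^0 = -1.
v=7: a=7^-2·(≡4), b=7^0·(≡5) mod 7; (4|7)=+1, (5|7)=-1; (−1)^{-2·0·3}·(+1)^0·(-1)^-2 = +1.
v=2: v_2(a)=-5, v_2(b)=-3; units ≡ 5, 7 (mod 8); ε·ε+αω+βω = 0·1+-5·0+-3·1 ≡ 1  ⇒  (a,b)_2 = -1.
v=∞: -38 < 0 and -100130 < 0  ⇒  (a,b)_∞ = -1.
v=19: a=19^1·(≡5), b=19^1·(≡2) mod 19; (5|19)=+1, (2|19)=-1; (−1)^{1·1·9}·(+1)^1·(-1)^1 = +1.
v=5: a=5^0·(≡3), b=5^1·(≡1) mod 5; (3|5)=-1, (1|5)=+1; (−1)^{0·1·2}·(-1)^1·(+1)^0 = -1.
v=17: a=17^0·(≡1), b=17^1·(≡4) mod 17; (1|17)=+1, (4|17)=+1; (−1)^{0·1·8}·(+1)^1·(+1)^0 = +1.
(-38, -100130 / ℚ) ramifies at {2, 5, 31, ∞}: a division algebra.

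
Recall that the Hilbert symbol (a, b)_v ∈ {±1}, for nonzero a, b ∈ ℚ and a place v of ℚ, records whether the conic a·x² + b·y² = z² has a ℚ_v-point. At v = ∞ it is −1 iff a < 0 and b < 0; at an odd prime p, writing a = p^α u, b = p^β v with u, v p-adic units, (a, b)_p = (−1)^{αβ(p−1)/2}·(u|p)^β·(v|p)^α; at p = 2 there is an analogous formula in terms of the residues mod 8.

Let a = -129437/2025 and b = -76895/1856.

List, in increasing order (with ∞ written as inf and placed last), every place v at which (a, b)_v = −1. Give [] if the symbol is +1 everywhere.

[5, 7, 29, inf]

Mod squares: a ≡ -77, b ≡ -13195. Check v ∈ {∞, 2, 3, 5, 7, 11, 13, 29, 41}.
v=29: a=29^0·(≡2), b=29^-1·(≡7) mod 29; (2|29)=-1, (7|29)=+1; (−1)^{0·-1·14}·(-1)^-1·(+1)^0 = -1.
v=41: a=41^2·(≡8), b=41^0·(≡28) mod 41; (8|41)=+1, (28|41)=-1; (−1)^{2·0·20}·(+1)^0·(-1)^2 = +1.
v=13: a=13^0·(≡3), b=13^3·(≡3) mod 13; (3|13)=+1, (3|13)=+1; (−1)^{0·3·6}·(+1)^3·(+1)^0 = +1.
v=5: a=5^-2·(≡3), b=5^1·(≡1) mod 5; (3|5)=-1, (1|5)=+1; (−1)^{-2·1·2}·(-1)^1·(+1)^-2 = -1.
v=2: v_2(a)=0, v_2(b)=-6; units ≡ 3, 5 (mod 8); ε·ε+αω+βω = 1·0+0·1+-6·1 ≡ 0  ⇒  (a,b)_2 = +1.
v=11: a=11^1·(≡3), b=11^0·(≡9) mod 11; (3|11)=+1, (9|11)=+1; (−1)^{1·0·5}·(+1)^0·(+1)^1 = +1.
v=7: a=7^1·(≡5), b=7^1·(≡5) mod 7; (5|7)=-1, (5|7)=-1; (−1)^{1·1·3}·(-1)^1·(-1)^1 = -1.
v=∞: -77 < 0 and -13195 < 0  ⇒  (a,b)_∞ = -1.
v=3: a=3^-4·(≡1), b=3^0·(≡2) mod 3; (1|3)=+1, (2|3)=-1; (−1)^{-4·0·1}·(+1)^0·(-1)^-4 = +1.
Ram(-77, -13195) = {5, 7, 29, ∞}; no ℚ_5-point on the conic.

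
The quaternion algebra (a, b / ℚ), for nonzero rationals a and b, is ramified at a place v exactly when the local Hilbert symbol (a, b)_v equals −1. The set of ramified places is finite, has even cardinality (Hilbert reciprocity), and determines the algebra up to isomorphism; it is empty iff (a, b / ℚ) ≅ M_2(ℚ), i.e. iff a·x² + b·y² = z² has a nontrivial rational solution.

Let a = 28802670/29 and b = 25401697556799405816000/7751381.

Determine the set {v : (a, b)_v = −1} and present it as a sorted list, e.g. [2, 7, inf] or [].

[2, 3, 5, 13, 19, 29]

Mod squares: a ≡ 4942470, b ≡ 3335. Check v ∈ {∞, 2, 3, 5, 11, 13, 19, 23, 29, 43, 47}.
v=11: a=11^0·(≡4), b=11^-2·(≡6) mod 11; (4|11)=+1, (6|11)=-1; (−1)^{0·-2·5}·(+1)^-2·(-1)^0 = +1.
v=3: a=3^1·(≡1), b=3^4·(≡2) mod 3; (1|3)=+1, (2|3)=-1; (−1)^{1·4·1}·(+1)^4·(-1)^1 = -1.
v=29: a=29^-1·(≡15), b=29^-1·(≡24) mod 29; (15|29)=-1, (24|29)=+1; (−1)^{-1·-1·14}·(-1)^-1·(+1)^-1 = -1.
v=19: a=19^1·(≡11), b=19^2·(≡18) mod 19; (11|19)=+1, (18|19)=-1; (−1)^{1·2·9}·(+1)^2·(-1)^1 = -1.
v=47: a=47^0·(≡45), b=47^-2·(≡38) mod 47; (45|47)=-1, (38|47)=-1; (−1)^{0·-2·23}·(-1)^-2·(-1)^0 = +1.
v=2: v_2(a)=1, v_2(b)=6; units ≡ 3, 7 (mod 8); ε·ε+αω+βω = 1·1+1·0+6·1 ≡ 1  ⇒  (a,b)_2 = -1.
v=∞: 4942470 > 0 and 3335 > 0  ⇒  (a,b)_∞ = +1.
v=23: a=23^1·(≡13), b=23^3·(≡21) mod 23; (13|23)=+1, (21|23)=-1; (−1)^{1·3·11}·(+1)^3·(-1)^1 = +1.
v=13: a=13^3·(≡2), b=13^6·(≡5) mod 13; (2|13)=-1, (5|13)=-1; (−1)^{3·6·6}·(-1)^6·(-1)^3 = -1.
v=43: a=43^0·(≡26), b=43^2·(≡23) mod 43; (26|43)=-1, (23|43)=+1; (−1)^{0·2·21}·(-1)^2·(+1)^0 = +1.
v=5: a=5^1·(≡1), b=5^3·(≡3) mod 5; (1|5)=+1, (3|5)=-1; (−1)^{1·3·2}·(+1)^3·(-1)^1 = -1.
Ram(4942470, 3335) = {2, 3, 5, 13, 19, 29}; no ℚ_2-point on the conic.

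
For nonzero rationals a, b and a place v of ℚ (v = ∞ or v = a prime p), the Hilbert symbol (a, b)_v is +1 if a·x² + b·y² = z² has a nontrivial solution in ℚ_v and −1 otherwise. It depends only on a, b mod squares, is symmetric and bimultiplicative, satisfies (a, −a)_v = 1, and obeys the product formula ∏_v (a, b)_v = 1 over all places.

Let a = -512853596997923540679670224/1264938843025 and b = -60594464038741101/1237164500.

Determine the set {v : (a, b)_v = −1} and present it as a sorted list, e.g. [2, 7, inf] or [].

(a, b) ≡ (-589, -498945) mod (ℚ^×)²; places V = {2, 3, 5, 7, 11, 13, 19, 29, 31, 37, ∞}.
(a,b)_37: α=2, u≡34; β=1, v≡18 (mod 37); (34|37)=+1, (18|37)=-1; sign (−1)^0·+1^1·-1^2 = +1.
(a,b)_∞: sgn(-589)=−, sgn(-498945)=−, so -1.
(a,b)_7: α=4, u≡5; β=4, v≡2 (mod 7); (5|7)=-1, (2|7)=+1; sign (−1)^0·-1^4·+1^4 = +1.
(a,b)_19: α=3, u≡9; β=2, v≡12 (mod 19); (9|19)=+1, (12|19)=-1; sign (−1)^0·+1^2·-1^3 = -1.
(a,b)_5: α=-2, u≡1; β=-3, v≡4 (mod 5); (1|5)=+1, (4|5)=+1; sign (−1)^0·+1^-3·+1^-2 = +1.
(a,b)_2: α=4, β=-2; u≡3, v≡7 (mod 8); ε(u)ε(v)=1·1, αω(v)=4·0, βω(u)=-2·1; sum ≡ 1  ⇒  -1.
(a,b)_3: α=10, u≡2; β=7, v≡2 (mod 3); (2|3)=-1, (2|3)=-1; sign (−1)^0·-1^7·-1^10 = -1.
(a,b)_31: α=5, u≡3; β=3, v≡10 (mod 31); (3|31)=-1, (10|31)=+1; sign (−1)^1·-1^3·+1^5 = +1.
(a,b)_29: α=2, u≡1; β=1, v≡2 (mod 29); (1|29)=+1, (2|29)=-1; sign (−1)^0·+1^1·-1^2 = +1.
(a,b)_13: α=-4, u≡9; β=-2, v≡5 (mod 13); (9|13)=+1, (5|13)=-1; sign (−1)^0·+1^-2·-1^-4 = +1.
(a,b)_11: α=-6, u≡4; β=-4, v≡9 (mod 11); (4|11)=+1, (9|11)=+1; sign (−1)^0·+1^-4·+1^-6 = +1.
|Ram(-589, -498945)| = 4, even; anisotropic at {2, 3, 19, ∞}.

[2, 3, 19, inf]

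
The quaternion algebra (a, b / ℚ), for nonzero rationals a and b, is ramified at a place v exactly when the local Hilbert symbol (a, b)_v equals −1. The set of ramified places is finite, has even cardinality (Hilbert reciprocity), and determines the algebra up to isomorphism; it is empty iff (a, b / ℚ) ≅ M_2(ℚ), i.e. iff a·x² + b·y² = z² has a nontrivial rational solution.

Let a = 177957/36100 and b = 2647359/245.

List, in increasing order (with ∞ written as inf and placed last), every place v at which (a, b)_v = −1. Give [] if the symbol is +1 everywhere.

[5, 11]

Mod squares: a ≡ 13, b ≡ 12155. Check v ∈ {∞, 2, 3, 5, 7, 11, 13, 17, 19}.
v=19: a=19^-2·(≡12), b=19^0·(≡3) mod 19; (12|19)=-1, (3|19)=-1; (−1)^{-2·0·9}·(-1)^0·(-1)^-2 = +1.
v=3: a=3^4·(≡1), b=3^2·(≡2) mod 3; (1|3)=+1, (2|3)=-1; (−1)^{4·2·1}·(+1)^2·(-1)^4 = +1.
v=2: v_2(a)=-2, v_2(b)=0; units ≡ 5, 3 (mod 8); ε·ε+αω+βω = 0·1+-2·1+0·1 ≡ 0  ⇒  (a,b)_2 = +1.
v=7: a=7^0·(≡3), b=7^-2·(≡3) mod 7; (3|7)=-1, (3|7)=-1; (−1)^{0·-2·3}·(-1)^-2·(-1)^0 = +1.
v=13: a=13^3·(≡10), b=13^1·(≡1) mod 13; (10|13)=+1, (1|13)=+1; (−1)^{3·1·6}·(+1)^1·(+1)^3 = +1.
v=5: a=5^-2·(≡3), b=5^-1·(≡1) mod 5; (3|5)=-1, (1|5)=+1; (−1)^{-2·-1·2}·(-1)^-1·(+1)^-2 = -1.
v=11: a=11^0·(≡6), b=11^3·(≡3) mod 11; (6|11)=-1, (3|11)=+1; (−1)^{0·3·5}·(-1)^3·(+1)^0 = -1.
v=∞: 13 > 0 and 12155 > 0  ⇒  (a,b)_∞ = +1.
v=17: a=17^0·(≡2), b=17^1·(≡1) mod 17; (2|17)=+1, (1|17)=+1; (−1)^{0·1·8}·(+1)^1·(+1)^0 = +1.
(13, 12155 / ℚ) ramifies at {5, 11}: a division algebra.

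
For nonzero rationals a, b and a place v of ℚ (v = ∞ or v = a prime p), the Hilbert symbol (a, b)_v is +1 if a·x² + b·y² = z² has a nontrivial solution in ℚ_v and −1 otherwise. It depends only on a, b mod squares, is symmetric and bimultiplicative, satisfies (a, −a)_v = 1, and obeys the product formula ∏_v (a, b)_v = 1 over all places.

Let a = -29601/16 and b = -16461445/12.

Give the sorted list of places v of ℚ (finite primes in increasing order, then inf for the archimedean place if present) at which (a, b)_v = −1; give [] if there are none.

[3, inf]

Mod squares: a ≡ -3289, b ≡ -2415. Check v ∈ {∞, 2, 3, 5, 7, 11, 13, 23}.
v=7: a=7^0·(≡1), b=7^1·(≡3) mod 7; (1|7)=+1, (3|7)=-1; (−1)^{0·1·3}·(+1)^1·(-1)^0 = +1.
v=∞: -3289 < 0 and -2415 < 0  ⇒  (a,b)_∞ = -1.
v=3: a=3^2·(≡2), b=3^-1·(≡2) mod 3; (2|3)=-1, (2|3)=-1; (−1)^{2·-1·1}·(-1)^-1·(-1)^2 = -1.
v=13: a=13^1·(≡8), b=13^2·(≡9) mod 13; (8|13)=-1, (9|13)=+1; (−1)^{1·2·6}·(-1)^2·(+1)^1 = +1.
v=5: a=5^0·(≡4), b=5^1·(≡3) mod 5; (4|5)=+1, (3|5)=-1; (−1)^{0·1·2}·(+1)^1·(-1)^0 = +1.
v=2: v_2(a)=-4, v_2(b)=-2; units ≡ 7, 1 (mod 8); ε·ε+αω+βω = 1·0+-4·0+-2·0 ≡ 0  ⇒  (a,b)_2 = +1.
v=23: a=23^1·(≡13), b=23^1·(≡21) mod 23; (13|23)=+1, (21|23)=-1; (−1)^{1·1·11}·(+1)^1·(-1)^1 = +1.
v=11: a=11^1·(≡3), b=11^2·(≡3) mod 11; (3|11)=+1, (3|11)=+1; (−1)^{1·2·5}·(+1)^2·(+1)^1 = +1.
(-3289, -2415 / ℚ) ramifies at {3, ∞}: a division algebra.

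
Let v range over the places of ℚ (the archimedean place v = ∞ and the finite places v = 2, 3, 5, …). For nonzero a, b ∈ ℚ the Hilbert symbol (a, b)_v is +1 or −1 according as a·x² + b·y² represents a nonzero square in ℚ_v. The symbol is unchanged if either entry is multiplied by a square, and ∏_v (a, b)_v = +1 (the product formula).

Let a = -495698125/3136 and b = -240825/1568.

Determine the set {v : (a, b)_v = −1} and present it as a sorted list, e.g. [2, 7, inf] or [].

(a, b) ≡ (-13, -114) mod (ℚ^×)²; places V = {2, 3, 5, 7, 13, 19, ∞}.
(a,b)_5: α=4, u≡3; β=2, v≡4 (mod 5); (3|5)=-1, (4|5)=+1; sign (−1)^0·-1^2·+1^4 = +1.
(a,b)_2: α=-6, β=-5; u≡3, v≡7 (mod 8); ε(u)ε(v)=1·1, αω(v)=-6·0, βω(u)=-5·1; sum ≡ 0  ⇒  +1.
(a,b)_3: α=0, u≡2; β=1, v≡1 (mod 3); (2|3)=-1, (1|3)=+1; sign (−1)^0·-1^1·+1^0 = -1.
(a,b)_∞: sgn(-13)=−, sgn(-114)=−, so -1.
(a,b)_19: α=2, u≡5; β=1, v≡15 (mod 19); (5|19)=+1, (15|19)=-1; sign (−1)^0·+1^1·-1^2 = +1.
(a,b)_7: α=-2, u≡1; β=-2, v≡6 (mod 7); (1|7)=+1, (6|7)=-1; sign (−1)^0·+1^-2·-1^-2 = +1.
(a,b)_13: α=3, u≡1; β=2, v≡12 (mod 13); (1|13)=+1, (12|13)=+1; sign (−1)^0·+1^2·+1^3 = +1.
(-13, -114 / ℚ) ramifies at {3, ∞}: a division algebra.

[3, inf]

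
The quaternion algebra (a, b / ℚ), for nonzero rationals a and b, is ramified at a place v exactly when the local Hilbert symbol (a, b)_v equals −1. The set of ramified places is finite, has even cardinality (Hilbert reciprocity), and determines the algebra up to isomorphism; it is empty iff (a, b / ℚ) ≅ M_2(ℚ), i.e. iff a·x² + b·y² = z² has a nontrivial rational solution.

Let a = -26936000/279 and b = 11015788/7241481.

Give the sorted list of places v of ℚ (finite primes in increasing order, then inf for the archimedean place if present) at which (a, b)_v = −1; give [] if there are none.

(a, b) ≡ (-521885, 1147) mod (ℚ^×)²; places V = {2, 3, 5, 7, 13, 23, 31, 37, ∞}.
(a,b)_37: α=1, u≡8; β=1, v≡35 (mod 37); (8|37)=-1, (35|37)=-1; sign (−1)^0·-1^1·-1^1 = +1.
(a,b)_31: α=-1, u≡13; β=1, v≡30 (mod 31); (13|31)=-1, (30|31)=-1; sign (−1)^1·-1^1·-1^-1 = -1.
(a,b)_3: α=-2, u≡1; β=-4, v≡1 (mod 3); (1|3)=+1, (1|3)=+1; sign (−1)^0·+1^-4·+1^-2 = +1.
(a,b)_23: α=0, u≡12; β=-2, v≡19 (mod 23); (12|23)=+1, (19|23)=-1; sign (−1)^0·+1^-2·-1^0 = +1.
(a,b)_2: α=6, β=2; u≡3, v≡3 (mod 8); ε(u)ε(v)=1·1, αω(v)=6·1, βω(u)=2·1; sum ≡ 1  ⇒  -1.
(a,b)_7: α=1, u≡2; β=4, v≡5 (mod 7); (2|7)=+1, (5|7)=-1; sign (−1)^0·+1^4·-1^1 = -1.
(a,b)_13: α=1, u≡3; β=-2, v≡4 (mod 13); (3|13)=+1, (4|13)=+1; sign (−1)^0·+1^-2·+1^1 = +1.
(a,b)_∞: sgn(-521885)=−, sgn(1147)=+, so +1.
(a,b)_5: α=3, u≡3; β=0, v≡3 (mod 5); (3|5)=-1, (3|5)=-1; sign (−1)^0·-1^0·-1^3 = -1.
(-521885, 1147 / ℚ) ramifies at {2, 5, 7, 31}: a division algebra.

[2, 5, 7, 31]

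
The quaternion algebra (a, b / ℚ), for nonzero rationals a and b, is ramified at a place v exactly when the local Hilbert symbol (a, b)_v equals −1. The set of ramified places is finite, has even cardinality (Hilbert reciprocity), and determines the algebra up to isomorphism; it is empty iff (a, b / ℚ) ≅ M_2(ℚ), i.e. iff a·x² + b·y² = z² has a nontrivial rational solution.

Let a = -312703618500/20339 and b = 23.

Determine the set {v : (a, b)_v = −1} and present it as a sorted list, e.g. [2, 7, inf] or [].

Mod squares: a ≡ -8666515, b ≡ 23. Check v ∈ {∞, 2, 3, 5, 7, 11, 13, 17, 23, 31, 43}.
v=7: a=7^2·(≡5), b=7^0·(≡2) mod 7; (5|7)=-1, (2|7)=+1; (−1)^{2·0·3}·(-1)^0·(+1)^2 = +1.
v=3: a=3^4·(≡2), b=3^0·(≡2) mod 3; (2|3)=-1, (2|3)=-1; (−1)^{4·0·1}·(-1)^0·(-1)^4 = +1.
v=43: a=43^-2·(≡14), b=43^0·(≡23) mod 43; (14|43)=+1, (23|43)=+1; (−1)^{-2·0·21}·(+1)^0·(+1)^-2 = +1.
v=∞: -8666515 < 0 and 23 > 0  ⇒  (a,b)_∞ = +1.
v=2: v_2(a)=2, v_2(b)=0; units ≡ 5, 7 (mod 8); ε·ε+αω+βω = 0·1+2·0+0·1 ≡ 0  ⇒  (a,b)_2 = +1.
v=11: a=11^-1·(≡2), b=11^0·(≡1) mod 11; (2|11)=-1, (1|11)=+1; (−1)^{-1·0·5}·(-1)^0·(+1)^-1 = +1.
v=17: a=17^1·(≡2), b=17^0·(≡6) mod 17; (2|17)=+1, (6|17)=-1; (−1)^{1·0·8}·(+1)^0·(-1)^1 = -1.
v=23: a=23^1·(≡6), b=23^1·(≡1) mod 23; (6|23)=+1, (1|23)=+1; (−1)^{1·1·11}·(+1)^1·(+1)^1 = -1.
v=5: a=5^3·(≡3), b=5^0·(≡3) mod 5; (3|5)=-1, (3|5)=-1; (−1)^{3·0·2}·(-1)^0·(-1)^3 = -1.
v=13: a=13^1·(≡7), b=13^0·(≡10) mod 13; (7|13)=-1, (10|13)=+1; (−1)^{1·0·6}·(-1)^0·(+1)^1 = +1.
v=31: a=31^1·(≡22), b=31^0·(≡23) mod 31; (22|31)=-1, (23|31)=-1; (−1)^{1·0·15}·(-1)^0·(-1)^1 = -1.
Ram(-8666515, 23) = {5, 17, 23, 31}; no ℚ_5-point on the conic.

[5, 17, 23, 31]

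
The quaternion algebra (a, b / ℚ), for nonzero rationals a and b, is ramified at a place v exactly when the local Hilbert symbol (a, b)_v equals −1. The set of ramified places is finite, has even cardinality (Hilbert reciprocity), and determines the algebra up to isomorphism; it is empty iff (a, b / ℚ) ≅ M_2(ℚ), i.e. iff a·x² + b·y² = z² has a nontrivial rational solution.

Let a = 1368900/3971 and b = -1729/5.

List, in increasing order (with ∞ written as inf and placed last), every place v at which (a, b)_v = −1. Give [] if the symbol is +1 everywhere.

[2, 13]

Mod squares: a ≡ 11, b ≡ -8645. Check v ∈ {∞, 2, 3, 5, 7, 11, 13, 19}.
v=3: a=3^4·(≡2), b=3^0·(≡1) mod 3; (2|3)=-1, (1|3)=+1; (−1)^{4·0·1}·(-1)^0·(+1)^4 = +1.
v=11: a=11^-1·(≡3), b=11^0·(≡4) mod 11; (3|11)=+1, (4|11)=+1; (−1)^{-1·0·5}·(+1)^0·(+1)^-1 = +1.
v=5: a=5^2·(≡1), b=5^-1·(≡1) mod 5; (1|5)=+1, (1|5)=+1; (−1)^{2·-1·2}·(+1)^-1·(+1)^2 = +1.
v=7: a=7^0·(≡4), b=7^1·(≡1) mod 7; (4|7)=+1, (1|7)=+1; (−1)^{0·1·3}·(+1)^1·(+1)^0 = +1.
v=19: a=19^-2·(≡11), b=19^1·(≡16) mod 19; (11|19)=+1, (16|19)=+1; (−1)^{-2·1·9}·(+1)^1·(+1)^-2 = +1.
v=13: a=13^2·(≡11), b=13^1·(≡2) mod 13; (11|13)=-1, (2|13)=-1; (−1)^{2·1·6}·(-1)^1·(-1)^2 = -1.
v=∞: 11 > 0 and -8645 < 0  ⇒  (a,b)_∞ = +1.
v=2: v_2(a)=2, v_2(b)=0; units ≡ 3, 3 (mod 8); ε·ε+αω+βω = 1·1+2·1+0·1 ≡ 1  ⇒  (a,b)_2 = -1.
(11, -8645 / ℚ) ramifies at {2, 13}: a division algebra.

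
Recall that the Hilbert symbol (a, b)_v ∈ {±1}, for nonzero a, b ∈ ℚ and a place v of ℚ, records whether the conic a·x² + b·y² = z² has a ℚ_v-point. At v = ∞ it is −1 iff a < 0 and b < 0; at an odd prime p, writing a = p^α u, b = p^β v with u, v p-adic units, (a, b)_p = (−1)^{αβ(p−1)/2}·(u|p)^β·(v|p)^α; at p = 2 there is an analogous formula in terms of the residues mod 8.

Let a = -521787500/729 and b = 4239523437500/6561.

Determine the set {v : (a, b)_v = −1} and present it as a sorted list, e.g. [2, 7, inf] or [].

[5, 19]

Mod squares: a ≡ -1235, b ≡ 95. Check v ∈ {∞, 2, 3, 5, 13, 19}.
v=3: a=3^-6·(≡1), b=3^-8·(≡2) mod 3; (1|3)=+1, (2|3)=-1; (−1)^{-6·-8·1}·(+1)^-8·(-1)^-6 = +1.
v=2: v_2(a)=2, v_2(b)=2; units ≡ 5, 7 (mod 8); ε·ε+αω+βω = 0·1+2·0+2·1 ≡ 0  ⇒  (a,b)_2 = +1.
v=13: a=13^3·(≡10), b=13^4·(≡9) mod 13; (10|13)=+1, (9|13)=+1; (−1)^{3·4·6}·(+1)^4·(+1)^3 = +1.
v=∞: -1235 < 0 and 95 > 0  ⇒  (a,b)_∞ = +1.
v=19: a=19^1·(≡17), b=19^1·(≡9) mod 19; (17|19)=+1, (9|19)=+1; (−1)^{1·1·9}·(+1)^1·(+1)^1 = -1.
v=5: a=5^5·(≡2), b=5^9·(≡1) mod 5; (2|5)=-1, (1|5)=+1; (−1)^{5·9·2}·(-1)^9·(+1)^5 = -1.
(-1235, 95 / ℚ) ramifies at {5, 19}: a division algebra.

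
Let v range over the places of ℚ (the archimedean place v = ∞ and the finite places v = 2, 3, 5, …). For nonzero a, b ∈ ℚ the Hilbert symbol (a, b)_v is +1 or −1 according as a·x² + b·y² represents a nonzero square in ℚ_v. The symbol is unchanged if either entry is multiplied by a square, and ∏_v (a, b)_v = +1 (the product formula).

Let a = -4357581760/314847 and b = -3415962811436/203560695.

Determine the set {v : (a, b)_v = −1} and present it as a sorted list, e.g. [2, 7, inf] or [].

(a, b) ≡ (-23345, -1344005) mod (ℚ^×)²; places V = {2, 3, 5, 7, 13, 17, 23, 29, 31, 37, 41, ∞}.
(a,b)_13: α=-2, u≡10; β=-1, v≡10 (mod 13); (10|13)=+1, (10|13)=+1; sign (−1)^0·+1^-1·+1^-2 = +1.
(a,b)_3: α=-4, u≡1; β=-4, v≡1 (mod 3); (1|3)=+1, (1|3)=+1; sign (−1)^0·+1^-4·+1^-4 = +1.
(a,b)_29: α=1, u≡24; β=1, v≡26 (mod 29); (24|29)=+1, (26|29)=-1; sign (−1)^0·+1^1·-1^1 = -1.
(a,b)_41: α=0, u≡31; β=-2, v≡25 (mod 41); (31|41)=+1, (25|41)=+1; sign (−1)^0·+1^-2·+1^0 = +1.
(a,b)_17: α=0, u≡15; β=2, v≡15 (mod 17); (15|17)=+1, (15|17)=+1; sign (−1)^0·+1^2·+1^0 = +1.
(a,b)_∞: sgn(-23345)=−, sgn(-1344005)=−, so -1.
(a,b)_37: α=2, u≡5; β=2, v≡19 (mod 37); (5|37)=-1, (19|37)=-1; sign (−1)^0·-1^2·-1^2 = +1.
(a,b)_2: α=6, β=2; u≡7, v≡3 (mod 8); ε(u)ε(v)=1·1, αω(v)=6·1, βω(u)=2·0; sum ≡ 1  ⇒  -1.
(a,b)_5: α=1, u≡4; β=-1, v≡1 (mod 5); (4|5)=+1, (1|5)=+1; sign (−1)^0·+1^-1·+1^1 = +1.
(a,b)_23: α=-1, u≡20; β=-1, v≡2 (mod 23); (20|23)=-1, (2|23)=+1; sign (−1)^1·-1^-1·+1^-1 = +1.
(a,b)_7: α=3, u≡1; β=4, v≡1 (mod 7); (1|7)=+1, (1|7)=+1; sign (−1)^0·+1^4·+1^3 = +1.
(a,b)_31: α=0, u≡21; β=1, v≡20 (mod 31); (21|31)=-1, (20|31)=+1; sign (−1)^0·-1^1·+1^0 = -1.
Ram(-23345, -1344005) = {2, 29, 31, ∞}; no ℚ_2-point on the conic.

[2, 29, 31, inf]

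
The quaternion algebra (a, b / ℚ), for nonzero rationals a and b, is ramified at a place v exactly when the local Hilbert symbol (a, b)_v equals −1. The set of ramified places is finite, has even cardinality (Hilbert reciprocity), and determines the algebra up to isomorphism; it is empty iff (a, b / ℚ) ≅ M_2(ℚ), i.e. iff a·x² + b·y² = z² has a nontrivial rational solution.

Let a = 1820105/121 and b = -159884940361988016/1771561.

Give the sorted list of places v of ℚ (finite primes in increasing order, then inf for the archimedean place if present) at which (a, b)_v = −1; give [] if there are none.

[]

Mod squares: a ≡ 37145, b ≡ -19. Check v ∈ {∞, 2, 3, 5, 7, 11, 17, 19, 23}.
v=23: a=23^1·(≡14), b=23^2·(≡4) mod 23; (14|23)=-1, (4|23)=+1; (−1)^{1·2·11}·(-1)^2·(+1)^1 = +1.
v=∞: 37145 > 0 and -19 < 0  ⇒  (a,b)_∞ = +1.
v=5: a=5^1·(≡1), b=5^0·(≡4) mod 5; (1|5)=+1, (4|5)=+1; (−1)^{1·0·2}·(+1)^0·(+1)^1 = +1.
v=2: v_2(a)=0, v_2(b)=4; units ≡ 1, 5 (mod 8); ε·ε+αω+βω = 0·0+0·1+4·0 ≡ 0  ⇒  (a,b)_2 = +1.
v=11: a=11^-2·(≡1), b=11^-6·(≡1) mod 11; (1|11)=+1, (1|11)=+1; (−1)^{-2·-6·5}·(+1)^-6·(+1)^-2 = +1.
v=17: a=17^1·(≡8), b=17^2·(≡13) mod 17; (8|17)=+1, (13|17)=+1; (−1)^{1·2·8}·(+1)^2·(+1)^1 = +1.
v=7: a=7^2·(≡5), b=7^6·(≡1) mod 7; (5|7)=-1, (1|7)=+1; (−1)^{2·6·3}·(-1)^6·(+1)^2 = +1.
v=19: a=19^1·(≡5), b=19^3·(≡10) mod 19; (5|19)=+1, (10|19)=-1; (−1)^{1·3·9}·(+1)^3·(-1)^1 = +1.
v=3: a=3^0·(≡2), b=3^4·(≡2) mod 3; (2|3)=-1, (2|3)=-1; (−1)^{0·4·1}·(-1)^4·(-1)^0 = +1.
Ram(a, b) = ∅: the form 37145·x² + -19·y² − z² is isotropic over every ℚ_v, so by Hasse–Minkowski it is isotropic over ℚ.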